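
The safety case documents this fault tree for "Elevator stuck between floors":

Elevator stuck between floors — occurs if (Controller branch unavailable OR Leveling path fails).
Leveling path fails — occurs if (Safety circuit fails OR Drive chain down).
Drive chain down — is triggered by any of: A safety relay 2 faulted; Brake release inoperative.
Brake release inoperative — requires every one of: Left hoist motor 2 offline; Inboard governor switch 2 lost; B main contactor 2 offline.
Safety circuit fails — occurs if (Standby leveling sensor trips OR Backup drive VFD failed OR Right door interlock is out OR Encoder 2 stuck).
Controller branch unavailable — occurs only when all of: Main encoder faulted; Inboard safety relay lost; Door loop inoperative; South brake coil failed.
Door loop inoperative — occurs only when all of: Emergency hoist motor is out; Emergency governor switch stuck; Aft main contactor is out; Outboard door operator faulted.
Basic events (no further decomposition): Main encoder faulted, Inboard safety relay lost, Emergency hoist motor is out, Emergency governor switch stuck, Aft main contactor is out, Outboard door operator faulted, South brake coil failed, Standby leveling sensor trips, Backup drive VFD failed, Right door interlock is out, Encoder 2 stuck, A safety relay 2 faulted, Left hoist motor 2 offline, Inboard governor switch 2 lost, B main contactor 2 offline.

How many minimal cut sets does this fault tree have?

Door loop inoperative [AND]: one cut set from each child combined → 1 × 1 × 1 × 1 = 1 cut set(s).
Controller branch unavailable [AND]: one cut set from each child combined → 1 × 1 × 1 × 1 = 1 cut set(s).
Safety circuit fails [OR]: union of children's cut sets → 4 cut set(s).
Brake release inoperative [AND]: one cut set from each child combined → 1 × 1 × 1 = 1 cut set(s).
Drive chain down [OR]: union of children's cut sets → 2 cut set(s).
Leveling path fails [OR]: union of children's cut sets → 6 cut set(s).
Elevator stuck between floors [OR]: union of children's cut sets → 7 cut set(s).
Minimal cut sets: {Aft main contactor is out, Emergency governor switch stuck, Emergency hoist motor is out, Inboard safety relay lost, Main encoder faulted, Outboard door operator faulted, South brake coil failed}; {Standby leveling sensor trips}; {Backup drive VFD failed}; {Right door interlock is out}; {Encoder 2 stuck}; {A safety relay 2 faulted}; {B main contactor 2 offline, Inboard governor switch 2 lost, Left hoist motor 2 offline}.

7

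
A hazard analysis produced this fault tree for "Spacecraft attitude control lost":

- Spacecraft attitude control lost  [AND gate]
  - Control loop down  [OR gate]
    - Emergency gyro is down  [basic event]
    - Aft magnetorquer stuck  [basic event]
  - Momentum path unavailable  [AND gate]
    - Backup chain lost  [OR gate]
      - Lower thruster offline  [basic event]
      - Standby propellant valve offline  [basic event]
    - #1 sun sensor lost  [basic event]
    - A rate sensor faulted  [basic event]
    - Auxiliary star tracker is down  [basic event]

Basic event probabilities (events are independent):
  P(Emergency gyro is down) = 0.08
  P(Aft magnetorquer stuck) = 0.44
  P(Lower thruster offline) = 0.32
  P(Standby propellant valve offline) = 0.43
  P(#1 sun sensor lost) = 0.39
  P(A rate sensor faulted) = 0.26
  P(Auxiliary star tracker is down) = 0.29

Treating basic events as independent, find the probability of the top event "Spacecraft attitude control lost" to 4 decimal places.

P(Control loop down) [OR] = 1 − (1−0.08) × (1−0.44) = 0.484800
P(Backup chain lost) [OR] = 1 − (1−0.32) × (1−0.43) = 0.612400
P(Momentum path unavailable) [AND] = 0.612400 × 0.39 × 0.26 × 0.29 = 0.018008
P(Spacecraft attitude control lost) [AND] = 0.484800 × 0.018008 = 0.008730
Rounded to 4 decimal places: P(Spacecraft attitude control lost) ≈ 0.0087.

0.0087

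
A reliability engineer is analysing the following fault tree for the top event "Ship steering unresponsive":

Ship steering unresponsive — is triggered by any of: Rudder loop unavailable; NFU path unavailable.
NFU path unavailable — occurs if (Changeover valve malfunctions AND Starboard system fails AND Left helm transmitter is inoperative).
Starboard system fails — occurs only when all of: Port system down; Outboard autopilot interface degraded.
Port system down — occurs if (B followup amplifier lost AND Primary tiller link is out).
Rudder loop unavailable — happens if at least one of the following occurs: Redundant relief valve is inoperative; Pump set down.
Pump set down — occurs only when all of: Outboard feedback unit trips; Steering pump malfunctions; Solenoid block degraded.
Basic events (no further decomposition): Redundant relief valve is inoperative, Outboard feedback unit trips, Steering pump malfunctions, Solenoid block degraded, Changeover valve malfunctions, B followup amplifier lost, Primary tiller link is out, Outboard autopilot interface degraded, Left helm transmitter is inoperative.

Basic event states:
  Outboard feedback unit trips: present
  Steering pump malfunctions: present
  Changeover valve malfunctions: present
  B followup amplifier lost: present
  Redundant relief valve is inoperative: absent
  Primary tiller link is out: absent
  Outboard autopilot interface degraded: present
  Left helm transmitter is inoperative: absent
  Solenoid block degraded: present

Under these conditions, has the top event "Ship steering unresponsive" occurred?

Pump set down [AND]: Outboard feedback unit trips=occurs, Steering pump malfunctions=occurs, Solenoid block degraded=occurs → all inputs occur → occurs.
Rudder loop unavailable [OR]: Redundant relief valve is inoperative=not, Pump set down=occurs → at least one input occurs → occurs.
Port system down [AND]: B followup amplifier lost=occurs, Primary tiller link is out=not → not all inputs occur → does not occur.
Starboard system fails [AND]: Port system down=not, Outboard autopilot interface degraded=occurs → not all inputs occur → does not occur.
NFU path unavailable [AND]: Changeover valve malfunctions=occurs, Starboard system fails=not, Left helm transmitter is inoperative=not → not all inputs occur → does not occur.
Ship steering unresponsive [OR]: Rudder loop unavailable=occurs, NFU path unavailable=not → at least one input occurs → occurs.

Yes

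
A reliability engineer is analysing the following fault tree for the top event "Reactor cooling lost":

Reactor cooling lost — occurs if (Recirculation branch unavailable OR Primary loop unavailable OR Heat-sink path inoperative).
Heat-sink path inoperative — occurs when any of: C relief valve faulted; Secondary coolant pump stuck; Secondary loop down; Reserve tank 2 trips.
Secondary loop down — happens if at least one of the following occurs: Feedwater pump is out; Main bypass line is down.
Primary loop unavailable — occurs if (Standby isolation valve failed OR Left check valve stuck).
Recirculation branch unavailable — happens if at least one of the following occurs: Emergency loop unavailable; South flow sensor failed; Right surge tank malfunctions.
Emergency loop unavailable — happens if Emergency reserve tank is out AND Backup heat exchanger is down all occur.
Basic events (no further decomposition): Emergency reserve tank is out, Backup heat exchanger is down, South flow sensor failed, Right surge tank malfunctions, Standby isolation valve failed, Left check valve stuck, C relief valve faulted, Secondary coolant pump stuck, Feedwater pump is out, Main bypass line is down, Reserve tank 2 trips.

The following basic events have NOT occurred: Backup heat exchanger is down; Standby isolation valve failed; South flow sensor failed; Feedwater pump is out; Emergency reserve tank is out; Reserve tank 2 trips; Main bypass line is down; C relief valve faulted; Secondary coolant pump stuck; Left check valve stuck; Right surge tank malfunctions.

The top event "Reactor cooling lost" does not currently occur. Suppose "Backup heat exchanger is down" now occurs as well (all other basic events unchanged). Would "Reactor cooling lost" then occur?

Counterfactual: set "Backup heat exchanger is down" to occurred.
Emergency loop unavailable [AND]: Emergency reserve tank is out=not, Backup heat exchanger is down=occurs → not all inputs occur → does not occur.
Recirculation branch unavailable [OR]: Emergency loop unavailable=not, South flow sensor failed=not, Right surge tank malfunctions=not → no input occurs → does not occur.
Primary loop unavailable [OR]: Standby isolation valve failed=not, Left check valve stuck=not → no input occurs → does not occur.
Secondary loop down [OR]: Feedwater pump is out=not, Main bypass line is down=not → no input occurs → does not occur.
Heat-sink path inoperative [OR]: C relief valve faulted=not, Secondary coolant pump stuck=not, Secondary loop down=not, Reserve tank 2 trips=not → no input occurs → does not occur.
Reactor cooling lost [OR]: Recirculation branch unavailable=not, Primary loop unavailable=not, Heat-sink path inoperative=not → no input occurs → does not occur.

No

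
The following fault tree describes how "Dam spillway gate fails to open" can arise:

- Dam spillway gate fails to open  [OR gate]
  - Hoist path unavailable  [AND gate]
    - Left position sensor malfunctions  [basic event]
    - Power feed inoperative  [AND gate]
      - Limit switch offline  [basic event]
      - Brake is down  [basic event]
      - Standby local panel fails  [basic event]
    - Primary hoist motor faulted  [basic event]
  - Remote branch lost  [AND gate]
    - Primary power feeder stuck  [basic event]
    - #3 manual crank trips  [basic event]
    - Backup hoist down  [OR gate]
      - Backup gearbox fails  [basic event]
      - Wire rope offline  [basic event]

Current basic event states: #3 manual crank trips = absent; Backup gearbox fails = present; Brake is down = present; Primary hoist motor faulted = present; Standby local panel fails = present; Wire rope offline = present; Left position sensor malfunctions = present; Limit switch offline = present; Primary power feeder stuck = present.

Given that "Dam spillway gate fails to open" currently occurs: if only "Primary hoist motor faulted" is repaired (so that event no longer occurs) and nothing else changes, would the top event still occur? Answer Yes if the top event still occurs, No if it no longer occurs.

Counterfactual: set "Primary hoist motor faulted" to not occurred.
Power feed inoperative [AND]: Limit switch offline=occurs, Brake is down=occurs, Standby local panel fails=occurs → all inputs occur → occurs.
Hoist path unavailable [AND]: Left position sensor malfunctions=occurs, Power feed inoperative=occurs, Primary hoist motor faulted=not → not all inputs occur → does not occur.
Backup hoist down [OR]: Backup gearbox fails=occurs, Wire rope offline=occurs → at least one input occurs → occurs.
Remote branch lost [AND]: Primary power feeder stuck=occurs, #3 manual crank trips=not, Backup hoist down=occurs → not all inputs occur → does not occur.
Dam spillway gate fails to open [OR]: Hoist path unavailable=not, Remote branch lost=not → no input occurs → does not occur.

No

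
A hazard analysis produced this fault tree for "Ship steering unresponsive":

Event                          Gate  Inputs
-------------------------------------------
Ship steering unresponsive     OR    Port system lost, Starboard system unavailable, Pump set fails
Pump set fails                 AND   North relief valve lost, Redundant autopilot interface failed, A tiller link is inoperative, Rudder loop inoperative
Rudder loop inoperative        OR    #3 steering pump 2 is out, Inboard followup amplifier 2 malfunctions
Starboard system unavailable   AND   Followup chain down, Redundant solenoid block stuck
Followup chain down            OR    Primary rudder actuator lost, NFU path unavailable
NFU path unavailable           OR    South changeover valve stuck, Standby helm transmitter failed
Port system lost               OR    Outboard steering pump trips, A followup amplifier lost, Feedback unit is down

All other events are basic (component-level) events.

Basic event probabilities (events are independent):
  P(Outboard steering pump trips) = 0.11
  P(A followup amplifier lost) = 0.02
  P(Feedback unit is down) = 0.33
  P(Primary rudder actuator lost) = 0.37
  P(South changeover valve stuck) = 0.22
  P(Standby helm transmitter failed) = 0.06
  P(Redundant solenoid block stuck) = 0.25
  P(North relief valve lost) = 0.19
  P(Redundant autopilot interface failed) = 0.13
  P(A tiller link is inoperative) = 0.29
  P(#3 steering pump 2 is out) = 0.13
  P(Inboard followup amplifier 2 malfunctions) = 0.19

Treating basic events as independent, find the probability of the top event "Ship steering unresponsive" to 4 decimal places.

0.4953

P(Port system lost) [OR] = 1 − (1−0.11) × (1−0.02) × (1−0.33) = 0.415626
P(NFU path unavailable) [OR] = 1 − (1−0.22) × (1−0.06) = 0.266800
P(Followup chain down) [OR] = 1 − (1−0.37) × (1−0.266800) = 0.538084
P(Starboard system unavailable) [AND] = 0.538084 × 0.25 = 0.134521
P(Rudder loop inoperative) [OR] = 1 − (1−0.13) × (1−0.19) = 0.295300
P(Pump set fails) [AND] = 0.19 × 0.13 × 0.29 × 0.295300 = 0.002115
P(Ship steering unresponsive) [OR] = 1 − (1−0.415626) × (1−0.134521) × (1−0.002115) = 0.495306
Rounded to 4 decimal places: P(Ship steering unresponsive) ≈ 0.4953.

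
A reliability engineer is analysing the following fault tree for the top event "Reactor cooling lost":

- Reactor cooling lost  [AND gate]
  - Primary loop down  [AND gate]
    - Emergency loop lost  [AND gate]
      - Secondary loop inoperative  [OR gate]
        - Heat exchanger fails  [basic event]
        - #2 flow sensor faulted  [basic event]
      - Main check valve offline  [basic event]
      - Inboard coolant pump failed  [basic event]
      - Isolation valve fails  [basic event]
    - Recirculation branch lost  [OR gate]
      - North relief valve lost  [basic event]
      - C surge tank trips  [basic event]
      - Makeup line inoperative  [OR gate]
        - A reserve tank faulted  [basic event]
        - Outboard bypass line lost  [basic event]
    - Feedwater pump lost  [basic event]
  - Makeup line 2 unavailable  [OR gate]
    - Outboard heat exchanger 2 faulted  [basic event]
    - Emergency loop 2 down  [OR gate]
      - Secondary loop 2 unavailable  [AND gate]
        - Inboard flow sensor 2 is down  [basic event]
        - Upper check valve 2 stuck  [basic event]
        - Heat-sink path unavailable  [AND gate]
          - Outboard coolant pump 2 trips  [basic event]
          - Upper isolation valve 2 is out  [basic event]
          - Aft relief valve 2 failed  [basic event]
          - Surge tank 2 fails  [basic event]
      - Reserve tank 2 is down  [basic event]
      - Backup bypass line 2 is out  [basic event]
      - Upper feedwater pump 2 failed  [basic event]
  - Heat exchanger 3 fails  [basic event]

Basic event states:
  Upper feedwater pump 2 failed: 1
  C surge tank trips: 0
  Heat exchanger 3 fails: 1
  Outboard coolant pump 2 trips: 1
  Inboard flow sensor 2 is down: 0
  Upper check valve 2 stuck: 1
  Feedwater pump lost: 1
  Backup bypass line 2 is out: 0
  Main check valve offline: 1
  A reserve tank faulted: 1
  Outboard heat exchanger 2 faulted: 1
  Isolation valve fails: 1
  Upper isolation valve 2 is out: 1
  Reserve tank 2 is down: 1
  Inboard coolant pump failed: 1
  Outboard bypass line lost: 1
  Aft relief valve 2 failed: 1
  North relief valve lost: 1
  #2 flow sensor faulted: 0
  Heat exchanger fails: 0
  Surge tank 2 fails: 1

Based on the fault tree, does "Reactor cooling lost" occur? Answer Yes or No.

No

Secondary loop inoperative [OR]: Heat exchanger fails=not, #2 flow sensor faulted=not → no input occurs → does not occur.
Emergency loop lost [AND]: Secondary loop inoperative=not, Main check valve offline=occurs, Inboard coolant pump failed=occurs, Isolation valve fails=occurs → not all inputs occur → does not occur.
Makeup line inoperative [OR]: A reserve tank faulted=occurs, Outboard bypass line lost=occurs → at least one input occurs → occurs.
Recirculation branch lost [OR]: North relief valve lost=occurs, C surge tank trips=not, Makeup line inoperative=occurs → at least one input occurs → occurs.
Primary loop down [AND]: Emergency loop lost=not, Recirculation branch lost=occurs, Feedwater pump lost=occurs → not all inputs occur → does not occur.
Heat-sink path unavailable [AND]: Outboard coolant pump 2 trips=occurs, Upper isolation valve 2 is out=occurs, Aft relief valve 2 failed=occurs, Surge tank 2 fails=occurs → all inputs occur → occurs.
Secondary loop 2 unavailable [AND]: Inboard flow sensor 2 is down=not, Upper check valve 2 stuck=occurs, Heat-sink path unavailable=occurs → not all inputs occur → does not occur.
Emergency loop 2 down [OR]: Secondary loop 2 unavailable=not, Reserve tank 2 is down=occurs, Backup bypass line 2 is out=not, Upper feedwater pump 2 failed=occurs → at least one input occurs → occurs.
Makeup line 2 unavailable [OR]: Outboard heat exchanger 2 faulted=occurs, Emergency loop 2 down=occurs → at least one input occurs → occurs.
Reactor cooling lost [AND]: Primary loop down=not, Makeup line 2 unavailable=occurs, Heat exchanger 3 fails=occurs → not all inputs occur → does not occur.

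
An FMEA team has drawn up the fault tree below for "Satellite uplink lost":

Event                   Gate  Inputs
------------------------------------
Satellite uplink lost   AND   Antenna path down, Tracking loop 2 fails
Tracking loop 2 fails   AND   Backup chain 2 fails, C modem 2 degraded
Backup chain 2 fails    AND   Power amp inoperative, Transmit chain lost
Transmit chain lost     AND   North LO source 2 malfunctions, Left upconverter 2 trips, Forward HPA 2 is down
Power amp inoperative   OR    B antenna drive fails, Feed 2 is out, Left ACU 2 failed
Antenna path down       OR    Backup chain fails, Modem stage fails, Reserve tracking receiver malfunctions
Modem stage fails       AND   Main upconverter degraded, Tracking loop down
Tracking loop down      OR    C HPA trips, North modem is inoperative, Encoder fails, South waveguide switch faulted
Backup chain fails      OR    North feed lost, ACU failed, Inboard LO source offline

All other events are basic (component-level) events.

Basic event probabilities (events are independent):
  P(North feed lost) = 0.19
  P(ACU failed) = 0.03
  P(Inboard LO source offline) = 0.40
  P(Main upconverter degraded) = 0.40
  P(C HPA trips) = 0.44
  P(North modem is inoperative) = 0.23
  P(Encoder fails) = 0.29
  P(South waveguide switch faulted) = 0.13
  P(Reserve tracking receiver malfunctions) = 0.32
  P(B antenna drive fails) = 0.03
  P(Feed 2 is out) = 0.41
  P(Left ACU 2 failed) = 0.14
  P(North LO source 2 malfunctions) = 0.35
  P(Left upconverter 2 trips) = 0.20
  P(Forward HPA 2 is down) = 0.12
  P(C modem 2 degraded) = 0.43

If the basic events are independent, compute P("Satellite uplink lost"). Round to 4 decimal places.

0.0014

P(Backup chain fails) [OR] = 1 − (1−0.19) × (1−0.03) × (1−0.40) = 0.528580
P(Tracking loop down) [OR] = 1 − (1−0.44) × (1−0.23) × (1−0.29) × (1−0.13) = 0.733648
P(Modem stage fails) [AND] = 0.40 × 0.733648 = 0.293459
P(Antenna path down) [OR] = 1 − (1−0.528580) × (1−0.293459) × (1−0.32) = 0.773507
P(Power amp inoperative) [OR] = 1 − (1−0.03) × (1−0.41) × (1−0.14) = 0.507822
P(Transmit chain lost) [AND] = 0.35 × 0.20 × 0.12 = 0.008400
P(Backup chain 2 fails) [AND] = 0.507822 × 0.008400 = 0.004266
P(Tracking loop 2 fails) [AND] = 0.004266 × 0.43 = 0.001834
P(Satellite uplink lost) [AND] = 0.773507 × 0.001834 = 0.001419
Rounded to 4 decimal places: P(Satellite uplink lost) ≈ 0.0014.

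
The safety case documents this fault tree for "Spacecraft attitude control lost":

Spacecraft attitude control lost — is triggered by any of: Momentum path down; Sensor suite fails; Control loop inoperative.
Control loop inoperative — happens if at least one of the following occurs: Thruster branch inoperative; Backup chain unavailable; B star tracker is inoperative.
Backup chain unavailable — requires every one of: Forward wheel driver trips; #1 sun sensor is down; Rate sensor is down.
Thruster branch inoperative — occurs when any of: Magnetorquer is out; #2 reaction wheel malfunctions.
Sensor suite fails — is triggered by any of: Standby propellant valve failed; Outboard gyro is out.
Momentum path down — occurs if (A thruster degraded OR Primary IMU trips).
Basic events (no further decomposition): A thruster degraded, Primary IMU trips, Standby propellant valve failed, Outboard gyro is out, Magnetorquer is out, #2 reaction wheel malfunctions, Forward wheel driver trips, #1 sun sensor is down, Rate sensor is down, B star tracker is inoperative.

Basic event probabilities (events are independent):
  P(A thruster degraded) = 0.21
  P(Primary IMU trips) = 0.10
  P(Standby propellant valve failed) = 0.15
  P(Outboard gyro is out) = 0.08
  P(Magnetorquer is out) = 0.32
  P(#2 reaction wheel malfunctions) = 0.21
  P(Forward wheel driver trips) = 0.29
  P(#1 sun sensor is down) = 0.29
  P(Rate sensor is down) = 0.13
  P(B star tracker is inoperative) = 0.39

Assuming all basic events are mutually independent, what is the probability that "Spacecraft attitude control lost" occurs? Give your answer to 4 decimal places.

0.8198

P(Momentum path down) [OR] = 1 − (1−0.21) × (1−0.10) = 0.289000
P(Sensor suite fails) [OR] = 1 − (1−0.15) × (1−0.08) = 0.218000
P(Thruster branch inoperative) [OR] = 1 − (1−0.32) × (1−0.21) = 0.462800
P(Backup chain unavailable) [AND] = 0.29 × 0.29 × 0.13 = 0.010933
P(Control loop inoperative) [OR] = 1 − (1−0.462800) × (1−0.010933) × (1−0.39) = 0.675891
P(Spacecraft attitude control lost) [OR] = 1 − (1−0.289000) × (1−0.218000) × (1−0.675891) = 0.819795
Rounded to 4 decimal places: P(Spacecraft attitude control lost) ≈ 0.8198.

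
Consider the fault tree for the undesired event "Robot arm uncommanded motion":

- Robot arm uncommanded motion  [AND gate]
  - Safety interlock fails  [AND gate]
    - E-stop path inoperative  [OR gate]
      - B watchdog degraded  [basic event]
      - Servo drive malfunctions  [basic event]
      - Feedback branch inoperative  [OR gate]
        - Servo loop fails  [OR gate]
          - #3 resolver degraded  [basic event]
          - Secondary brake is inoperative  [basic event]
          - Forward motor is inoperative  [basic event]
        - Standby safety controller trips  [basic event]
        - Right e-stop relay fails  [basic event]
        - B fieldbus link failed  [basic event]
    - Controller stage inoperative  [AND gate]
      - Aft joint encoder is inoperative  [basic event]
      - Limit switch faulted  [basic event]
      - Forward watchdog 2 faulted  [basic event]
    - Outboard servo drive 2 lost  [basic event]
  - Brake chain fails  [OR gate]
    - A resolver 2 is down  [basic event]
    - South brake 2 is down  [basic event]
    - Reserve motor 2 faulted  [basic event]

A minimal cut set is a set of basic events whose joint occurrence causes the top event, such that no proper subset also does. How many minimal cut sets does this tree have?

24

Servo loop fails [OR]: union of children's cut sets → 3 cut set(s).
Feedback branch inoperative [OR]: union of children's cut sets → 6 cut set(s).
E-stop path inoperative [OR]: union of children's cut sets → 8 cut set(s).
Controller stage inoperative [AND]: one cut set from each child combined → 1 × 1 × 1 = 1 cut set(s).
Safety interlock fails [AND]: one cut set from each child combined → 8 × 1 × 1 = 8 cut set(s).
Brake chain fails [OR]: union of children's cut sets → 3 cut set(s).
Robot arm uncommanded motion [AND]: one cut set from each child combined → 8 × 3 = 24 cut set(s).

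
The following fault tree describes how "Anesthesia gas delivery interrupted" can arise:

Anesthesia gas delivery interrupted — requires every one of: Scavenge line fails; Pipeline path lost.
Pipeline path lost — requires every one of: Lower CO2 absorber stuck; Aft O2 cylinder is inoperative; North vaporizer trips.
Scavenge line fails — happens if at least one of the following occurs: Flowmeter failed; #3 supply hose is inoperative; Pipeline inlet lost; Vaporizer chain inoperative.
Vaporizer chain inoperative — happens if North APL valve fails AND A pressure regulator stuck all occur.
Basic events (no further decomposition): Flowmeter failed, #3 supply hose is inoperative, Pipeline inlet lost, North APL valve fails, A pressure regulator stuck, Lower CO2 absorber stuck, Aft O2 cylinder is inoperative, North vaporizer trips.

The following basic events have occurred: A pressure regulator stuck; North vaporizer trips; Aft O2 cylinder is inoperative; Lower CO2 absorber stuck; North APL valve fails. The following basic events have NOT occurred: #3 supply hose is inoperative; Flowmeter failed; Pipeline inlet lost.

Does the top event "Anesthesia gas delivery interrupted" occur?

Vaporizer chain inoperative [AND]: North APL valve fails=occurs, A pressure regulator stuck=occurs → all inputs occur → occurs.
Scavenge line fails [OR]: Flowmeter failed=not, #3 supply hose is inoperative=not, Pipeline inlet lost=not, Vaporizer chain inoperative=occurs → at least one input occurs → occurs.
Pipeline path lost [AND]: Lower CO2 absorber stuck=occurs, Aft O2 cylinder is inoperative=occurs, North vaporizer trips=occurs → all inputs occur → occurs.
Anesthesia gas delivery interrupted [AND]: Scavenge line fails=occurs, Pipeline path lost=occurs → all inputs occur → occurs.

Yes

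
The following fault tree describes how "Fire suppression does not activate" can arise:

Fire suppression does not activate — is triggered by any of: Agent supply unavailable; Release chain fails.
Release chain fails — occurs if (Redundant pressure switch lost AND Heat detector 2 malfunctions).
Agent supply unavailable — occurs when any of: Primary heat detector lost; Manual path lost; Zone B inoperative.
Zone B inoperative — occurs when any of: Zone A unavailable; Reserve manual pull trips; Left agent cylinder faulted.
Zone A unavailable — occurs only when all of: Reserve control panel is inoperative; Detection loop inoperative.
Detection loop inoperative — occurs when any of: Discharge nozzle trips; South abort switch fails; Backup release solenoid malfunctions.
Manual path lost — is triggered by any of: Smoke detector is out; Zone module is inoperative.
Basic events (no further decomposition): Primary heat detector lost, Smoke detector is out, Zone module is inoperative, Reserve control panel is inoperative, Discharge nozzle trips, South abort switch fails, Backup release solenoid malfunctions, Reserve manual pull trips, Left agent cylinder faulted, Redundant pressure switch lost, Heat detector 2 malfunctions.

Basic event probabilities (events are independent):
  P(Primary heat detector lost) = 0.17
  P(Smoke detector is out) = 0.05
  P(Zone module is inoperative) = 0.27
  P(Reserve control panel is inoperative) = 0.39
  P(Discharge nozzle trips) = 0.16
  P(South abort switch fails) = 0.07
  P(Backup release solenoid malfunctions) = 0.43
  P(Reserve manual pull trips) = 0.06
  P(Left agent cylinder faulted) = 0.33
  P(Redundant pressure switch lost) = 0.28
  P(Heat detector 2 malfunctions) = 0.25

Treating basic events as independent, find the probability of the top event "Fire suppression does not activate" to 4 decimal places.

P(Manual path lost) [OR] = 1 − (1−0.05) × (1−0.27) = 0.306500
P(Detection loop inoperative) [OR] = 1 − (1−0.16) × (1−0.07) × (1−0.43) = 0.554716
P(Zone A unavailable) [AND] = 0.39 × 0.554716 = 0.216339
P(Zone B inoperative) [OR] = 1 − (1−0.216339) × (1−0.06) × (1−0.33) = 0.506450
P(Agent supply unavailable) [OR] = 1 − (1−0.17) × (1−0.306500) × (1−0.506450) = 0.715910
P(Release chain fails) [AND] = 0.28 × 0.25 = 0.070000
P(Fire suppression does not activate) [OR] = 1 − (1−0.715910) × (1−0.070000) = 0.735796
Rounded to 4 decimal places: P(Fire suppression does not activate) ≈ 0.7358.

0.7358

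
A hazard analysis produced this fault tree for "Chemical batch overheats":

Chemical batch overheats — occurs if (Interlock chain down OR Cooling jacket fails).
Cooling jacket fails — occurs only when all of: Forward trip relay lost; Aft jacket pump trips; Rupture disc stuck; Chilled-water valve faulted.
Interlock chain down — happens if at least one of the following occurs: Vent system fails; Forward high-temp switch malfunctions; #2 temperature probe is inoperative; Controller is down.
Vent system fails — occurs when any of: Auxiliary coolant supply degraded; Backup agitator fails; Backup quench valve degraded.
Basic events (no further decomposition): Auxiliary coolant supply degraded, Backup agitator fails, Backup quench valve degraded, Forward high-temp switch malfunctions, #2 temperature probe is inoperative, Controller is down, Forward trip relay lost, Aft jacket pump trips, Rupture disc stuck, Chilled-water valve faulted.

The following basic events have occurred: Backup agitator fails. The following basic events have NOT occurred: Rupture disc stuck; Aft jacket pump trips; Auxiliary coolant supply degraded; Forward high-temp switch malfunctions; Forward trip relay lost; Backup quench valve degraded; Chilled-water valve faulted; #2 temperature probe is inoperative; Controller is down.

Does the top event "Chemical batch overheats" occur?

Vent system fails [OR]: Auxiliary coolant supply degraded=not, Backup agitator fails=occurs, Backup quench valve degraded=not → at least one input occurs → occurs.
Interlock chain down [OR]: Vent system fails=occurs, Forward high-temp switch malfunctions=not, #2 temperature probe is inoperative=not, Controller is down=not → at least one input occurs → occurs.
Cooling jacket fails [AND]: Forward trip relay lost=not, Aft jacket pump trips=not, Rupture disc stuck=not, Chilled-water valve faulted=not → not all inputs occur → does not occur.
Chemical batch overheats [OR]: Interlock chain down=occurs, Cooling jacket fails=not → at least one input occurs → occurs.

Yes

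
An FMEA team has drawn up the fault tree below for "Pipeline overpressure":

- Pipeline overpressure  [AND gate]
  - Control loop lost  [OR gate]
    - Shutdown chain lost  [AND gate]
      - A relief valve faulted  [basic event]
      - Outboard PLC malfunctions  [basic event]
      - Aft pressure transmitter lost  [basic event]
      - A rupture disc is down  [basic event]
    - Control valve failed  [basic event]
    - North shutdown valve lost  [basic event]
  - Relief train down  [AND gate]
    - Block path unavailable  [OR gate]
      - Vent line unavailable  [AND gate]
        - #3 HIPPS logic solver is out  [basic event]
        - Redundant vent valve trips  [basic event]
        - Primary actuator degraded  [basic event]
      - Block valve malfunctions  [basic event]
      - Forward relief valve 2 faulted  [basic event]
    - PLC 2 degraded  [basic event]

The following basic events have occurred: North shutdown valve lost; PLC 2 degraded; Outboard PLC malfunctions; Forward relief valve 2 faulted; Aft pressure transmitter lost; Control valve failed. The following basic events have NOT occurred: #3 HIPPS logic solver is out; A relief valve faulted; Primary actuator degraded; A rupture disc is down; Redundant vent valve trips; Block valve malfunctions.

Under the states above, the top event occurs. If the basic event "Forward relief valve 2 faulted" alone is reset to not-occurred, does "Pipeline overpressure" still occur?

Counterfactual: set "Forward relief valve 2 faulted" to not occurred.
Shutdown chain lost [AND]: A relief valve faulted=not, Outboard PLC malfunctions=occurs, Aft pressure transmitter lost=occurs, A rupture disc is down=not → not all inputs occur → does not occur.
Control loop lost [OR]: Shutdown chain lost=not, Control valve failed=occurs, North shutdown valve lost=occurs → at least one input occurs → occurs.
Vent line unavailable [AND]: #3 HIPPS logic solver is out=not, Redundant vent valve trips=not, Primary actuator degraded=not → not all inputs occur → does not occur.
Block path unavailable [OR]: Vent line unavailable=not, Block valve malfunctions=not, Forward relief valve 2 faulted=not → no input occurs → does not occur.
Relief train down [AND]: Block path unavailable=not, PLC 2 degraded=occurs → not all inputs occur → does not occur.
Pipeline overpressure [AND]: Control loop lost=occurs, Relief train down=not → not all inputs occur → does not occur.

No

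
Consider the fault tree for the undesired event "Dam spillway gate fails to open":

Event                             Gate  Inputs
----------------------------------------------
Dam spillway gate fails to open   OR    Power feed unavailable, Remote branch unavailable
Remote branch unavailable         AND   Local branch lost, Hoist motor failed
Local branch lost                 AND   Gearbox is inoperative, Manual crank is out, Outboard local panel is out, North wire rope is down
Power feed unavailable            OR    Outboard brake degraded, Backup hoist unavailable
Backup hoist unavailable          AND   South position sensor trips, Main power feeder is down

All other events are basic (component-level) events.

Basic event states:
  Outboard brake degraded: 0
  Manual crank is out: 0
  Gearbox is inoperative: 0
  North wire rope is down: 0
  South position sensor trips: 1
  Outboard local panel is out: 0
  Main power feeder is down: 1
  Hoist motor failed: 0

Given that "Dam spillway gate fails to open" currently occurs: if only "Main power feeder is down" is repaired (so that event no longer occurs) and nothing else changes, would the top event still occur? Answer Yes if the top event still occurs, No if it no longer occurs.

No

Counterfactual: set "Main power feeder is down" to not occurred.
Backup hoist unavailable [AND]: South position sensor trips=occurs, Main power feeder is down=not → not all inputs occur → does not occur.
Power feed unavailable [OR]: Outboard brake degraded=not, Backup hoist unavailable=not → no input occurs → does not occur.
Local branch lost [AND]: Gearbox is inoperative=not, Manual crank is out=not, Outboard local panel is out=not, North wire rope is down=not → not all inputs occur → does not occur.
Remote branch unavailable [AND]: Local branch lost=not, Hoist motor failed=not → not all inputs occur → does not occur.
Dam spillway gate fails to open [OR]: Power feed unavailable=not, Remote branch unavailable=not → no input occurs → does not occur.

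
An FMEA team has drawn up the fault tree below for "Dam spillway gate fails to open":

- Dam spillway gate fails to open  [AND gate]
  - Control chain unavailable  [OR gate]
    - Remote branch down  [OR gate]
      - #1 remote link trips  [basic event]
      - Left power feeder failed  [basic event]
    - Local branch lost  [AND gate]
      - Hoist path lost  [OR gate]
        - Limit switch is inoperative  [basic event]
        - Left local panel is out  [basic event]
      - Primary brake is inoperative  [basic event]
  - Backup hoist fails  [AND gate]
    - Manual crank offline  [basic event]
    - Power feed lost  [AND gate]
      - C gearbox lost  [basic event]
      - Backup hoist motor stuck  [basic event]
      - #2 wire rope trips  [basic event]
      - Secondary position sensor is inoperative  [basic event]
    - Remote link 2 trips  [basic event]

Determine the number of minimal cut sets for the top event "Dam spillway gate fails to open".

Remote branch down [OR]: union of children's cut sets → 2 cut set(s).
Hoist path lost [OR]: union of children's cut sets → 2 cut set(s).
Local branch lost [AND]: one cut set from each child combined → 2 × 1 = 2 cut set(s).
Control chain unavailable [OR]: union of children's cut sets → 4 cut set(s).
Power feed lost [AND]: one cut set from each child combined → 1 × 1 × 1 × 1 = 1 cut set(s).
Backup hoist fails [AND]: one cut set from each child combined → 1 × 1 × 1 = 1 cut set(s).
Dam spillway gate fails to open [AND]: one cut set from each child combined → 4 × 1 = 4 cut set(s).
Minimal cut sets: {#1 remote link trips, #2 wire rope trips, Backup hoist motor stuck, C gearbox lost, Manual crank offline, Remote link 2 trips, Secondary position sensor is inoperative}; {#2 wire rope trips, Backup hoist motor stuck, C gearbox lost, Left power feeder failed, Manual crank offline, Remote link 2 trips, Secondary position sensor is inoperative}; {#2 wire rope trips, Backup hoist motor stuck, C gearbox lost, Limit switch is inoperative, Manual crank offline, Primary brake is inoperative, Remote link 2 trips, Secondary position sensor is inoperative}; {#2 wire rope trips, Backup hoist motor stuck, C gearbox lost, Left local panel is out, Manual crank offline, Primary brake is inoperative, Remote link 2 trips, Secondary position sensor is inoperative}.

4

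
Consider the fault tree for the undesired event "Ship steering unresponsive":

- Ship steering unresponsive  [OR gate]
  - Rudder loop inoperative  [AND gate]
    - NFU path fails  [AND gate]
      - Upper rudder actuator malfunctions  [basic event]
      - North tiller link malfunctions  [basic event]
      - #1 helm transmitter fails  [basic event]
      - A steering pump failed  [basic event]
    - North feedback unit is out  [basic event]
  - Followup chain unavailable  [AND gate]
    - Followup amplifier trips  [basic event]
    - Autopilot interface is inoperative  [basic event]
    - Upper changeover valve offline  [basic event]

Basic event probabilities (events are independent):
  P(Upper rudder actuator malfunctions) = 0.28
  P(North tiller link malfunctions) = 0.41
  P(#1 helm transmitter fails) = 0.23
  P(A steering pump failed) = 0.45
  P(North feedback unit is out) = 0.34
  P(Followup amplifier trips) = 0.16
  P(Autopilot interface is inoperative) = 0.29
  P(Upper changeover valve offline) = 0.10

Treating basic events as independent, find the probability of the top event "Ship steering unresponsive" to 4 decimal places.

0.0087

P(NFU path fails) [AND] = 0.28 × 0.41 × 0.23 × 0.45 = 0.011882
P(Rudder loop inoperative) [AND] = 0.011882 × 0.34 = 0.004040
P(Followup chain unavailable) [AND] = 0.16 × 0.29 × 0.10 = 0.004640
P(Ship steering unresponsive) [OR] = 1 − (1−0.004040) × (1−0.004640) = 0.008661
Rounded to 4 decimal places: P(Ship steering unresponsive) ≈ 0.0087.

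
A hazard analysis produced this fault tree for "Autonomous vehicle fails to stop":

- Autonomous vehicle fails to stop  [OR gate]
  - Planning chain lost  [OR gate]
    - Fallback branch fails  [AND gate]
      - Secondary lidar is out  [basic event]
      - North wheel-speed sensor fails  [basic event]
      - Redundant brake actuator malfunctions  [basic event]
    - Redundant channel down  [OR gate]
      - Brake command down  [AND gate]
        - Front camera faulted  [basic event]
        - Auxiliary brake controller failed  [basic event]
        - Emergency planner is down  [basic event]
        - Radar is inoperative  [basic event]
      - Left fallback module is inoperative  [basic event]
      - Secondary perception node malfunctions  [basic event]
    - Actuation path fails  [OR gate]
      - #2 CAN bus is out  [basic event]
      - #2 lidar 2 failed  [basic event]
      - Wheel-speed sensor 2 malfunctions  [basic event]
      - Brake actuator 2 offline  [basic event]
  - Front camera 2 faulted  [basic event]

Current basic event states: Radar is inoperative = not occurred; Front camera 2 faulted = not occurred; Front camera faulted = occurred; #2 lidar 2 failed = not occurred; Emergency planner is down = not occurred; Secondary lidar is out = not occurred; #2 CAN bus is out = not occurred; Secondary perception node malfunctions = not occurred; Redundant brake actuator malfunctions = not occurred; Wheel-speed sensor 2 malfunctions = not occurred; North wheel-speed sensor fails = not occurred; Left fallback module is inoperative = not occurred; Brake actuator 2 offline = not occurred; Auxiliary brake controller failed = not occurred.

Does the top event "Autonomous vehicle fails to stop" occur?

Fallback branch fails [AND]: Secondary lidar is out=not, North wheel-speed sensor fails=not, Redundant brake actuator malfunctions=not → not all inputs occur → does not occur.
Brake command down [AND]: Front camera faulted=occurs, Auxiliary brake controller failed=not, Emergency planner is down=not, Radar is inoperative=not → not all inputs occur → does not occur.
Redundant channel down [OR]: Brake command down=not, Left fallback module is inoperative=not, Secondary perception node malfunctions=not → no input occurs → does not occur.
Actuation path fails [OR]: #2 CAN bus is out=not, #2 lidar 2 failed=not, Wheel-speed sensor 2 malfunctions=not, Brake actuator 2 offline=not → no input occurs → does not occur.
Planning chain lost [OR]: Fallback branch fails=not, Redundant channel down=not, Actuation path fails=not → no input occurs → does not occur.
Autonomous vehicle fails to stop [OR]: Planning chain lost=not, Front camera 2 faulted=not → no input occurs → does not occur.

No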